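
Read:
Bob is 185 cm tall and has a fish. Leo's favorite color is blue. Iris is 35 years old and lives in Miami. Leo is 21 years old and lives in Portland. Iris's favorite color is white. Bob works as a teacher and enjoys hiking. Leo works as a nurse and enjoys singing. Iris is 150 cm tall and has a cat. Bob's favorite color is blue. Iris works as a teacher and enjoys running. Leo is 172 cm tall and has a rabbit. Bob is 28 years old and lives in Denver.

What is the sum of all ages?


28+35+21 = 84

84


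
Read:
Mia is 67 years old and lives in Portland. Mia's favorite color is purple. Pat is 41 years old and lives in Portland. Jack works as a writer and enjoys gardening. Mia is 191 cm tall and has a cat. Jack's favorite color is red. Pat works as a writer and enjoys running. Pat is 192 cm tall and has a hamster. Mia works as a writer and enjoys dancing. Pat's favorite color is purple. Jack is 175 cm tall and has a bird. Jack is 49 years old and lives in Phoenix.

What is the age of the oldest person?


Oldest: Mia at 67

67


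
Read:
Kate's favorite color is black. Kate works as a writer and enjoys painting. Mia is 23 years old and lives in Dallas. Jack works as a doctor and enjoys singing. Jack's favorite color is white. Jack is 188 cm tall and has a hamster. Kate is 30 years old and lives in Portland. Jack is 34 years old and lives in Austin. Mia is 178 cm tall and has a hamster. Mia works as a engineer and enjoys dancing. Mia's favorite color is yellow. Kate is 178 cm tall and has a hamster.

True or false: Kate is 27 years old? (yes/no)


Kate is actually 30. no

no


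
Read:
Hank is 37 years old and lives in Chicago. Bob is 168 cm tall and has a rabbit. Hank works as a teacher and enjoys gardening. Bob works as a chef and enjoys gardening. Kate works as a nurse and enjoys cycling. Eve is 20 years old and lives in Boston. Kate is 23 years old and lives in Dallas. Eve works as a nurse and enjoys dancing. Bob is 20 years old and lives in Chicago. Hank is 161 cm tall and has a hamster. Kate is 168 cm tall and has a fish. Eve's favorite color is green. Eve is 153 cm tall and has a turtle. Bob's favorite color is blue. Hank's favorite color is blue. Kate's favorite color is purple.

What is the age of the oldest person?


Oldest: Hank at 37

37


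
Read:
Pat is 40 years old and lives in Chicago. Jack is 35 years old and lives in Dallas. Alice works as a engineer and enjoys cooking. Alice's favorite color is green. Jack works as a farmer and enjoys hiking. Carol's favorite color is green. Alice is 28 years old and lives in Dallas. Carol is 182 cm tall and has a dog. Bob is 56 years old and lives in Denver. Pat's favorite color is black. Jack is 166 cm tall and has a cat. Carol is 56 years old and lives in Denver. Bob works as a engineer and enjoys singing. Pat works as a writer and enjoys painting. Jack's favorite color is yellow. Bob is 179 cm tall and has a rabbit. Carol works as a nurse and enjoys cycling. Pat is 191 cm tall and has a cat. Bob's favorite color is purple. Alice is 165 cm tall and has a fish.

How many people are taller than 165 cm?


Taller than 165: 4

4


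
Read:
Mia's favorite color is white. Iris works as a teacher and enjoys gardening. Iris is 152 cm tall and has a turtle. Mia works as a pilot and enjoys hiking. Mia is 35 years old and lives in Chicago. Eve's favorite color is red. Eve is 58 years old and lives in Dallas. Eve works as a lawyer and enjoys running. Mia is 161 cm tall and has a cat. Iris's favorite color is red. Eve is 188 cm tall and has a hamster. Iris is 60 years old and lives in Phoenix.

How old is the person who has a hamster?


Person with hamster is Eve, age 58

58


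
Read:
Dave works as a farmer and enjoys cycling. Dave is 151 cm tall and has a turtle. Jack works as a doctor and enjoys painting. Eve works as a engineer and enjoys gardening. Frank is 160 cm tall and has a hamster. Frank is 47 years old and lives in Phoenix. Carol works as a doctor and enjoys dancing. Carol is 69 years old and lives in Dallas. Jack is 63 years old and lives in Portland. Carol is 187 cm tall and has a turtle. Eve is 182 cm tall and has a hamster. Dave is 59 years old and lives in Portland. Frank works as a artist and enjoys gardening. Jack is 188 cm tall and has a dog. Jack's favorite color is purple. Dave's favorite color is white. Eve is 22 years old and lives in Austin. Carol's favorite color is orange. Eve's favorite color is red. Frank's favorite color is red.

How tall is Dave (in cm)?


Dave is 151 cm tall

151


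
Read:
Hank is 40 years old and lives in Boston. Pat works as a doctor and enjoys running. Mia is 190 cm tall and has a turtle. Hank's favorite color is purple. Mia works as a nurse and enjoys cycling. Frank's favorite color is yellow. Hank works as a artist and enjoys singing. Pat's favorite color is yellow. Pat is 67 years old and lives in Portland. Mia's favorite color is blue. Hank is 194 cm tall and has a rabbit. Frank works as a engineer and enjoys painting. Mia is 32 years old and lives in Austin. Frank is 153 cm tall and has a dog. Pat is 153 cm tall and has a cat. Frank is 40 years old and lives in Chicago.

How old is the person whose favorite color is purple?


Person with favorite color=purple is Hank, age 40

40


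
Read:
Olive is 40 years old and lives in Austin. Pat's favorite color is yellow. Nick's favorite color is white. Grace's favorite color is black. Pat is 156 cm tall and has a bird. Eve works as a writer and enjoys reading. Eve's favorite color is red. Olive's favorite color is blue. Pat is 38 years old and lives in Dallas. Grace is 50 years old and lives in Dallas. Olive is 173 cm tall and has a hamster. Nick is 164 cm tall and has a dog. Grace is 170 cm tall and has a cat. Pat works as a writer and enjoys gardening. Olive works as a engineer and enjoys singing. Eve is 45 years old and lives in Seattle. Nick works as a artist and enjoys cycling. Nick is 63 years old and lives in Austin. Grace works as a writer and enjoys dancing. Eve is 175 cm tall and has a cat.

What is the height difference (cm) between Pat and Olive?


|156 - 173| = 17

17


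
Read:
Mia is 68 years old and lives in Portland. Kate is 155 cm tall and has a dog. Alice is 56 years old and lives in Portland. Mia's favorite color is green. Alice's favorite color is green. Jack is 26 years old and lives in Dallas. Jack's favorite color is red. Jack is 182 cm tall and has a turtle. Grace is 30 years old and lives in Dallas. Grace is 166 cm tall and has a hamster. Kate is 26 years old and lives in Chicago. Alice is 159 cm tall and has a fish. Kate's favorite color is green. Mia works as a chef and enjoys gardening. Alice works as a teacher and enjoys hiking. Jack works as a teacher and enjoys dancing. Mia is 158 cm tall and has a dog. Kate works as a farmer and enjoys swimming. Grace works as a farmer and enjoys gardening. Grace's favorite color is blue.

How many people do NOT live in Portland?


Not in Portland: 3

3


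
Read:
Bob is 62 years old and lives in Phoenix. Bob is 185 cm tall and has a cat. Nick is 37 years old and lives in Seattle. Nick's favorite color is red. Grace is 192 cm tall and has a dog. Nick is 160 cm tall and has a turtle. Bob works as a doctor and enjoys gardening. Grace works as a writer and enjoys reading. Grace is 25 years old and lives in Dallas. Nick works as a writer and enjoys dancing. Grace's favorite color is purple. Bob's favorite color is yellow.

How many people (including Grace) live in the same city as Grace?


Grace lives in Dallas. Count = 1

1


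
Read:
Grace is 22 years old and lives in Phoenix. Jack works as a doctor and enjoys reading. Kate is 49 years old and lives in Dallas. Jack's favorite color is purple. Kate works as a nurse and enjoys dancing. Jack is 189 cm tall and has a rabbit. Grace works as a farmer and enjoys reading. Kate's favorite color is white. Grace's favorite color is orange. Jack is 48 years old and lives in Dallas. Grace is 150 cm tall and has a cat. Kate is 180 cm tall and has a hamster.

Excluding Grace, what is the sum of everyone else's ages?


Sum (excluding Grace): 97

97


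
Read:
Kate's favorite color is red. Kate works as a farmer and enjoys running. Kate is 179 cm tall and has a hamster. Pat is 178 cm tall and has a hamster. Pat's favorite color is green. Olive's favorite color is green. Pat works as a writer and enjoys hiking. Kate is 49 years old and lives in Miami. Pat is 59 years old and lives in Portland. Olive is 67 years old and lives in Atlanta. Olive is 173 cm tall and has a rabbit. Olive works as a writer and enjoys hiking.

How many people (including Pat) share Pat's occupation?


Pat is a writer. Count = 2

2


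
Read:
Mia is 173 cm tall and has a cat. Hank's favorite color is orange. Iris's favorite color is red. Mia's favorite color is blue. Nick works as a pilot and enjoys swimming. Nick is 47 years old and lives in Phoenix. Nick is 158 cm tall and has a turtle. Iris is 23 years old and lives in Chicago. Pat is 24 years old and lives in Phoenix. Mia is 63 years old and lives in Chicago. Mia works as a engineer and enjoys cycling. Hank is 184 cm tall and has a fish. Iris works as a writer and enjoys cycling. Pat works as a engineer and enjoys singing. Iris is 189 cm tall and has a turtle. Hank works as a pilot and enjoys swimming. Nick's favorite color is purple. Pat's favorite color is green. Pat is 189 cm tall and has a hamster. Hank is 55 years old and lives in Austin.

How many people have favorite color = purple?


Count: 1

1


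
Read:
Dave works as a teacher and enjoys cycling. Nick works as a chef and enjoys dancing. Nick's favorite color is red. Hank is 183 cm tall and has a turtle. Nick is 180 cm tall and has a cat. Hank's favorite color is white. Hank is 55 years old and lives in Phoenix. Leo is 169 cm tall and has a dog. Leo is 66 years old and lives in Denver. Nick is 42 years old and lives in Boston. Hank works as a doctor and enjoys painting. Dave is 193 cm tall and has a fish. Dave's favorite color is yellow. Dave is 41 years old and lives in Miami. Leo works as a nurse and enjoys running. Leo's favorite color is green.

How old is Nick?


Nick is 42 years old

42


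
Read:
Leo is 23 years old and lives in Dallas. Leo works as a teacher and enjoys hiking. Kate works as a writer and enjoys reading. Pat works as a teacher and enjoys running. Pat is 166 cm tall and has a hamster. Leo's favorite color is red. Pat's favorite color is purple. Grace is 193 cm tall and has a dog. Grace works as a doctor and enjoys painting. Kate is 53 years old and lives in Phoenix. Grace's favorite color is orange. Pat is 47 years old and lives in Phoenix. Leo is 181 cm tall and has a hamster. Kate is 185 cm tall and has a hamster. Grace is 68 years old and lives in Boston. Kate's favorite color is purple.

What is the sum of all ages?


68+47+53+23 = 191

191


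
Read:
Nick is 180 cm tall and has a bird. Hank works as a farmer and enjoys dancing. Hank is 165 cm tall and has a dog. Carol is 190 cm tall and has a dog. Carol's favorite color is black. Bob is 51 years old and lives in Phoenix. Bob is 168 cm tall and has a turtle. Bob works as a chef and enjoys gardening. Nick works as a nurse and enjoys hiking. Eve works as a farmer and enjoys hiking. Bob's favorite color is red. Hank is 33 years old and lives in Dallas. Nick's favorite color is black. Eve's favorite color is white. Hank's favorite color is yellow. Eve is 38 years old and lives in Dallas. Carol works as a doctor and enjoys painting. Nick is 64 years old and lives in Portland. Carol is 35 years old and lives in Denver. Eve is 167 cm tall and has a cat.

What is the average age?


Sum=221, n=5, avg=44.2

44.2


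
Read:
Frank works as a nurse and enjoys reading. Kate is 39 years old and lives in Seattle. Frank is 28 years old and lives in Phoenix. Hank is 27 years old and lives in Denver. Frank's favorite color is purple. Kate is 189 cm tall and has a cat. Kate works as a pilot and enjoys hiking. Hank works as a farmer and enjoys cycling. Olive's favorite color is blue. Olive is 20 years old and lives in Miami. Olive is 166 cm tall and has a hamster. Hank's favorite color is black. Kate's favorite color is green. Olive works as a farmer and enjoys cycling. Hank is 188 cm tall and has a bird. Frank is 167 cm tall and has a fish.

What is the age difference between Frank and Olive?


|28 - 20| = 8

8


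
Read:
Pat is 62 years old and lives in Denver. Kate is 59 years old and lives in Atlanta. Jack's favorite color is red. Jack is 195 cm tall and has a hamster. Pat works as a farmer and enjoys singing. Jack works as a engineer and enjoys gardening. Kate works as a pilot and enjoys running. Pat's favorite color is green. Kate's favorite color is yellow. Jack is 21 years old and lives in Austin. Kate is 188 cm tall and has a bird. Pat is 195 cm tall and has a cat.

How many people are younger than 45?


Filter: 1

1


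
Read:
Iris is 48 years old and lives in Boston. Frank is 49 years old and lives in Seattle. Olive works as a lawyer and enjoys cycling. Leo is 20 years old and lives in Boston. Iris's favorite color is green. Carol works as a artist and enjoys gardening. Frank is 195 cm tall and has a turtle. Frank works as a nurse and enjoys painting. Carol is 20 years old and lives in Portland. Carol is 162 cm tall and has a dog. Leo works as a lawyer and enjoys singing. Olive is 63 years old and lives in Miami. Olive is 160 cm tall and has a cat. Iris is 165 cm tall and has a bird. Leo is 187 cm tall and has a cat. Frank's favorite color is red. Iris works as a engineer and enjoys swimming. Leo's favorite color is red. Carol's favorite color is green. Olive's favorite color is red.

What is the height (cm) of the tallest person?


Tallest: Frank at 195 cm

195


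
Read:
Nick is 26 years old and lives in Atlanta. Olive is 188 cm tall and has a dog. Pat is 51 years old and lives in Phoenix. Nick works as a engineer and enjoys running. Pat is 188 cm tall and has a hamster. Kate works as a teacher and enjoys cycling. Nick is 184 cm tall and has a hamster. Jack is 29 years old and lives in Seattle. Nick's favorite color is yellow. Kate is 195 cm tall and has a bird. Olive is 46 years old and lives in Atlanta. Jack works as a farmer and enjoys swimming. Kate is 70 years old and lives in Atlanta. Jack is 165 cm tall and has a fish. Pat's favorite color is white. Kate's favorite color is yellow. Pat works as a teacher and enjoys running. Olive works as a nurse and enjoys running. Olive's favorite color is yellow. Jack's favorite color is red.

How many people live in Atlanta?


Count in Atlanta: 3

3


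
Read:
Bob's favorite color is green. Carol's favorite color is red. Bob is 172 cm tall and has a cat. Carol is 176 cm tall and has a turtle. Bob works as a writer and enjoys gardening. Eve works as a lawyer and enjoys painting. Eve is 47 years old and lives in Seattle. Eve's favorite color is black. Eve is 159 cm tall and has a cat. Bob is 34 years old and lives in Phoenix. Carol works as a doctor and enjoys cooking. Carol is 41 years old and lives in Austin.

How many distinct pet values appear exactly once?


Unique pet values: 1

1


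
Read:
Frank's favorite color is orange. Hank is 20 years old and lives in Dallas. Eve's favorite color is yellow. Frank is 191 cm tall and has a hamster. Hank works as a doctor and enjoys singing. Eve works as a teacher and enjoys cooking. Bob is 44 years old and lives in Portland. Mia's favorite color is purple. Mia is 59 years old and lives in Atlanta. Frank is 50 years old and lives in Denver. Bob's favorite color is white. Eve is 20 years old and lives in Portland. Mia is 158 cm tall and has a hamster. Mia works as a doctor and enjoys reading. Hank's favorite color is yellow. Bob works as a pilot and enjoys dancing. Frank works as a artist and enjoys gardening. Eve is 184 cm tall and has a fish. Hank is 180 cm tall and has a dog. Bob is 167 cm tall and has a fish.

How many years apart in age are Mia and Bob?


59 vs 44, diff = 15

15


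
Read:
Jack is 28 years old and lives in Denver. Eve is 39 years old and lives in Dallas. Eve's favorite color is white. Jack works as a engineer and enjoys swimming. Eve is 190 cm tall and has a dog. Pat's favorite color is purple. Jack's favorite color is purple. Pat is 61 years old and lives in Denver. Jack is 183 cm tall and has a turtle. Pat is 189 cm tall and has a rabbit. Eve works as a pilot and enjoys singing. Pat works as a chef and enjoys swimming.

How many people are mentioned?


People: Jack, Eve, Pat. Count = 3

3


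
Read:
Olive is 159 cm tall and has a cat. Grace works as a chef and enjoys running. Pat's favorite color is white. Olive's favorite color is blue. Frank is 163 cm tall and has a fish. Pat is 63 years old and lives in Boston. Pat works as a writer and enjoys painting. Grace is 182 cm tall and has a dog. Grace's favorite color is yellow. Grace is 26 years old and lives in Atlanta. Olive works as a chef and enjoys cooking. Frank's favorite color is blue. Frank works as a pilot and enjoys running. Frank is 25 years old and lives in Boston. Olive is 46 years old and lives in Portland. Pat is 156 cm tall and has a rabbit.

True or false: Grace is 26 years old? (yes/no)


Grace is actually 26. yes

yes


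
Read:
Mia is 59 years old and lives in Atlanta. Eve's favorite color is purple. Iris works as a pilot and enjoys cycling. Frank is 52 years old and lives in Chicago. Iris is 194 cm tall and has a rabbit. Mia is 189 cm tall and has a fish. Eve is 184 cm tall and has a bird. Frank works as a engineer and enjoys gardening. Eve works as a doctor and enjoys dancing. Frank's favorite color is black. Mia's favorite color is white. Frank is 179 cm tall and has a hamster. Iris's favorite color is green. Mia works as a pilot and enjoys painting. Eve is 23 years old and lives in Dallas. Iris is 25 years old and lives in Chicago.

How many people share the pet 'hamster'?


Count: 1

1


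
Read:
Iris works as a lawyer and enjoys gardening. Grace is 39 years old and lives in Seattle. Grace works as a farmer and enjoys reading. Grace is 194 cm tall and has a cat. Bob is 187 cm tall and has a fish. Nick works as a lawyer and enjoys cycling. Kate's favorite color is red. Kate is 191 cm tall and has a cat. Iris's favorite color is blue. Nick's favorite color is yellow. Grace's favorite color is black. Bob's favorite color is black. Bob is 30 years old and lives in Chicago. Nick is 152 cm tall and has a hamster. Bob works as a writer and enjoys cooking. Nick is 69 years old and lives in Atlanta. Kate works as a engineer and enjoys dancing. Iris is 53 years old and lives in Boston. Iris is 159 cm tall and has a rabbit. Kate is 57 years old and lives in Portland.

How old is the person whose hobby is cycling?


Person with hobby=cycling is Nick, age 69

69


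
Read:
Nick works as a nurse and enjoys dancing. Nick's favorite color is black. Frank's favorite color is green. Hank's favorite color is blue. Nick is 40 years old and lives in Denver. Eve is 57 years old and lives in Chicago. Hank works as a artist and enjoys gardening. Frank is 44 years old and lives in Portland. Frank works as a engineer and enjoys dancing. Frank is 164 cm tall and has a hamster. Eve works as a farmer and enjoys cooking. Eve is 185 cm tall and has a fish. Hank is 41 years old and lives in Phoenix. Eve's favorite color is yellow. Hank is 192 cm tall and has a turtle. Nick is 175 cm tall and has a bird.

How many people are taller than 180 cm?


Taller than 180: 2

2


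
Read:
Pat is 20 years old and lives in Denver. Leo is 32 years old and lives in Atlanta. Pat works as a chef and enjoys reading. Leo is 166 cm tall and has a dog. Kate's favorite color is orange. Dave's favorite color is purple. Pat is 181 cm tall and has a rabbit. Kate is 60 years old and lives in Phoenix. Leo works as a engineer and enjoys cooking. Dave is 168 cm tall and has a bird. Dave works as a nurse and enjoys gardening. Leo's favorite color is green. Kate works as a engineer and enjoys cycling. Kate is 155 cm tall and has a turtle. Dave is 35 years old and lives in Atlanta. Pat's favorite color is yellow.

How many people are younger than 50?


Filter: 3

3


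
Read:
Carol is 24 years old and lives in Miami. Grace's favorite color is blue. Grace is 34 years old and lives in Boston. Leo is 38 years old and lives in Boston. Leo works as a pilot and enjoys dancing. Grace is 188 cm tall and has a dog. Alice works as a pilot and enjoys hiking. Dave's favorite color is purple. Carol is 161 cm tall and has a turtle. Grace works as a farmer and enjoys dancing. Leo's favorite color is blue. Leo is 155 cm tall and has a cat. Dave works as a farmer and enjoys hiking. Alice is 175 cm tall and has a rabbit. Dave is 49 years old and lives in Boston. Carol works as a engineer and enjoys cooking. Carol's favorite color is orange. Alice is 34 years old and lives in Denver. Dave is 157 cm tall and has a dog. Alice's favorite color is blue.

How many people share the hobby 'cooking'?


Count: 1

1


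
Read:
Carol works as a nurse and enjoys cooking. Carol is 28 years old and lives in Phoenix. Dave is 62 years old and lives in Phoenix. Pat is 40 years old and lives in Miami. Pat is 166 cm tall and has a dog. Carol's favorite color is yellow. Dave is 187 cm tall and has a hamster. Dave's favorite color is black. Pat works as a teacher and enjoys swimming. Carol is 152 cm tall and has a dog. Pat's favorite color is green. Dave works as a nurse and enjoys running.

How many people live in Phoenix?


Count in Phoenix: 2

2


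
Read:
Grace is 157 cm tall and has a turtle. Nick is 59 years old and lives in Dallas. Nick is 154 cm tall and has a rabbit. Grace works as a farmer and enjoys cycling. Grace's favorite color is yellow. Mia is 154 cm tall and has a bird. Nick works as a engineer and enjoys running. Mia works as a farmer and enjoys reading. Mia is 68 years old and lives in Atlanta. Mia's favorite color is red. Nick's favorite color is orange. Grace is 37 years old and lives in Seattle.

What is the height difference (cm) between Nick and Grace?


|154 - 157| = 3

3


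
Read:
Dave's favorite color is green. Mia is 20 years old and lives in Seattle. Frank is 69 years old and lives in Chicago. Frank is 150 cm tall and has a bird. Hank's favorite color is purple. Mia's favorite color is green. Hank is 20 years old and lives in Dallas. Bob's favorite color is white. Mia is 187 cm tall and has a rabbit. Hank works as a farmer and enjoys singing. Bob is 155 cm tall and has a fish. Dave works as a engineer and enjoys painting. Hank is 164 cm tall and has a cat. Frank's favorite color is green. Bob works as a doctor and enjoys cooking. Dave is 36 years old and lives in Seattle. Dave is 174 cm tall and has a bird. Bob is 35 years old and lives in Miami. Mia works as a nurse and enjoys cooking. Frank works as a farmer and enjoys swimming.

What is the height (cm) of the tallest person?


Tallest: Mia at 187 cm

187


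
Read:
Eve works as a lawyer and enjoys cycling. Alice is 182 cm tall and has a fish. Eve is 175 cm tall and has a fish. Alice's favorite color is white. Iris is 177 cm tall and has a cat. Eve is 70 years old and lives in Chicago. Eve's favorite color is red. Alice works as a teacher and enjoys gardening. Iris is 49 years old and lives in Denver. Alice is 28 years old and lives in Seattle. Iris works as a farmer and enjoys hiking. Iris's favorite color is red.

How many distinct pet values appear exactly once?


Unique pet values: 1

1


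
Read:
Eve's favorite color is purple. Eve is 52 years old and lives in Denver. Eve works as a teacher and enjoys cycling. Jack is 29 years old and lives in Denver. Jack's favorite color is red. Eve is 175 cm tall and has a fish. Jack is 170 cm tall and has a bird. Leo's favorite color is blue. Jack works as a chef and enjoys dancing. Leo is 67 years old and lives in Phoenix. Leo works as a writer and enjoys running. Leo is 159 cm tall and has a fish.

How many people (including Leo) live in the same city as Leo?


Leo lives in Phoenix. Count = 1

1


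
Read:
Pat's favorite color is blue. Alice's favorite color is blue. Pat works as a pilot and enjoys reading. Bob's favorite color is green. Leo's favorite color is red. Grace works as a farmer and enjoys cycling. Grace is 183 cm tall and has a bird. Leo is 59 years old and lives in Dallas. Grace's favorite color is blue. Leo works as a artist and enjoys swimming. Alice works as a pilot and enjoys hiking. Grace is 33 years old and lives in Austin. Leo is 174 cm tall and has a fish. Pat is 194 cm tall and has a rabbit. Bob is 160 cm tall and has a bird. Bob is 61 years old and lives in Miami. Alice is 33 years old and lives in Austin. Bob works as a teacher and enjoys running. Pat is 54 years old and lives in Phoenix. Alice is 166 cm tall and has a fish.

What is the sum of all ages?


59+61+33+33+54 = 240

240


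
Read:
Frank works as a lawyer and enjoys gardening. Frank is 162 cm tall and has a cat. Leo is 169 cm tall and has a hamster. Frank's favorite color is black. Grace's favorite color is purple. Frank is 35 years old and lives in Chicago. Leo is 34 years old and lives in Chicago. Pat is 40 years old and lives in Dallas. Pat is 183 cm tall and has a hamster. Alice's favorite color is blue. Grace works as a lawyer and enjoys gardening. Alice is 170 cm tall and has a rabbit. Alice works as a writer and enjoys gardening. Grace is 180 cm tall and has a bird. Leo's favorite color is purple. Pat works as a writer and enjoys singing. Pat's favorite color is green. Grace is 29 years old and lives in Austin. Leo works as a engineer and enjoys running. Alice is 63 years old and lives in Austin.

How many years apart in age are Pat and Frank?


40 vs 35, diff = 5

5


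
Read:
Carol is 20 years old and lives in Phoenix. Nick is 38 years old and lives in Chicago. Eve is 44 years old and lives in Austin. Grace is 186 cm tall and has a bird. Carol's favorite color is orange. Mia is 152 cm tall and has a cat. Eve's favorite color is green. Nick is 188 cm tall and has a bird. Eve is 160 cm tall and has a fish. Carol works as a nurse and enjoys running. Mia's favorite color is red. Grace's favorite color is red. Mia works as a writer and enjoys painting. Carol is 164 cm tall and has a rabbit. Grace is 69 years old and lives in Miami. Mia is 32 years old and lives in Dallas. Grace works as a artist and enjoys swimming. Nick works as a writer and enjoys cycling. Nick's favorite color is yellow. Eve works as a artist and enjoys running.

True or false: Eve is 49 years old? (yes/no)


Eve is actually 44. no

no


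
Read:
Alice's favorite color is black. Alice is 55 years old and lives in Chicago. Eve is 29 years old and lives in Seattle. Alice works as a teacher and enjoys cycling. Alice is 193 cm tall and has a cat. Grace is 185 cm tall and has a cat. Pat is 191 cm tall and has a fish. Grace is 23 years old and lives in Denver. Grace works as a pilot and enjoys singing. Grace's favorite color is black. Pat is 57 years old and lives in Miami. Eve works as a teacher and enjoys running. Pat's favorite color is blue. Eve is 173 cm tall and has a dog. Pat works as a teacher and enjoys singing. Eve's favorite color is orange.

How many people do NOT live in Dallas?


Not in Dallas: 4

4


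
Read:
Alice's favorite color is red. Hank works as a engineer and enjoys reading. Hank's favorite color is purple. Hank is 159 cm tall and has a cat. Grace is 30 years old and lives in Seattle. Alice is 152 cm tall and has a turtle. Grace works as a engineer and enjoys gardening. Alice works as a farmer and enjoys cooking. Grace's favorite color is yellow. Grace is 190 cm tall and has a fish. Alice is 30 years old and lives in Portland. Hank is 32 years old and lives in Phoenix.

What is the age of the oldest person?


Oldest: Hank at 32

32


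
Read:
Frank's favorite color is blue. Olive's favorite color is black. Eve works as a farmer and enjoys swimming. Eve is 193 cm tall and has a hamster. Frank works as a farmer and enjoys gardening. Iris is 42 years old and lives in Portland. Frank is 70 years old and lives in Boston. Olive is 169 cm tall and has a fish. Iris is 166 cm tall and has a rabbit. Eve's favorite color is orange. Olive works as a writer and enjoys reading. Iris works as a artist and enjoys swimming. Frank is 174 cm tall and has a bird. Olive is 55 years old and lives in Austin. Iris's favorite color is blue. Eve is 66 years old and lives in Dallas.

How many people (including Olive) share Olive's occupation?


Olive is a writer. Count = 1

1


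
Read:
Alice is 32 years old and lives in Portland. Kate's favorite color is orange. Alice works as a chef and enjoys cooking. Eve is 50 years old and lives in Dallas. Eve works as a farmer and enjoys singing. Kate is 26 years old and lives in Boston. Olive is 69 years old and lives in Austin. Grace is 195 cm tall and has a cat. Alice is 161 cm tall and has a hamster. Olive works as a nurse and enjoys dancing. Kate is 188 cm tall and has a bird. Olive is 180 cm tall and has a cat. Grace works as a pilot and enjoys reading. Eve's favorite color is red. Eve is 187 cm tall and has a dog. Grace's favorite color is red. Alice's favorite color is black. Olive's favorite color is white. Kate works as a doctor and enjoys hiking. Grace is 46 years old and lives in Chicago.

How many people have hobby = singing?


Count: 1

1


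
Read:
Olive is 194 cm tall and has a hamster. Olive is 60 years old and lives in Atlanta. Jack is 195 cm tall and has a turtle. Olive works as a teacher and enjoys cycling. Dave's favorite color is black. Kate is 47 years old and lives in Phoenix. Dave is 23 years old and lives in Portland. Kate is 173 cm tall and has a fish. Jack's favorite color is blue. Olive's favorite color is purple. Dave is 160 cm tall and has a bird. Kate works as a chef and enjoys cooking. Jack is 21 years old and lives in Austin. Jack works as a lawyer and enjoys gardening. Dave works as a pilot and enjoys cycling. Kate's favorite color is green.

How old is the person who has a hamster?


Person with hamster is Olive, age 60

60


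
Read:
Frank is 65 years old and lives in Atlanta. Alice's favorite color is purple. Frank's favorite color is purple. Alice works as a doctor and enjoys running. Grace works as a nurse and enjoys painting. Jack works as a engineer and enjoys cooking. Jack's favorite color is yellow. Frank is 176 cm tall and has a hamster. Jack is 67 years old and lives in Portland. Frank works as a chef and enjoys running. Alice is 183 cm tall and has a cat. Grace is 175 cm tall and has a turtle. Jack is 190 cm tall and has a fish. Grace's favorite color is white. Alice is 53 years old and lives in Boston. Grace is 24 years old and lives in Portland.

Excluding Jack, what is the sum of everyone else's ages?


Sum (excluding Jack): 142

142


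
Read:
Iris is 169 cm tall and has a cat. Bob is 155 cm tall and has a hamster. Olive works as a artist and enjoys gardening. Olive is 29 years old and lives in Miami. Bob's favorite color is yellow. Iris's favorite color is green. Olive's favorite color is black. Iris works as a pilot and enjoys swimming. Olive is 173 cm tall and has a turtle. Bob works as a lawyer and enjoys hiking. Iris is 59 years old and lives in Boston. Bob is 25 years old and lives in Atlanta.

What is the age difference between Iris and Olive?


|59 - 29| = 30

30


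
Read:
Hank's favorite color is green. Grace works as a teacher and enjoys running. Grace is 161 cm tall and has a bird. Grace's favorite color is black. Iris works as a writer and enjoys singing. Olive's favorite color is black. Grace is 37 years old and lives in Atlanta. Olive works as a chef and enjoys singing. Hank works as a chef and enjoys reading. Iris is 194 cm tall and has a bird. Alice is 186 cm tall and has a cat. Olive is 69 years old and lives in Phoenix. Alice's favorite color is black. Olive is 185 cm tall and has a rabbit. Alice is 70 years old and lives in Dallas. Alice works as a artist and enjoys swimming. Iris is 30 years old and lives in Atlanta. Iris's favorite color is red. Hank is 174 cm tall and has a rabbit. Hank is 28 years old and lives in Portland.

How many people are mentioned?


People: Grace, Alice, Hank, Iris, Olive. Count = 5

5


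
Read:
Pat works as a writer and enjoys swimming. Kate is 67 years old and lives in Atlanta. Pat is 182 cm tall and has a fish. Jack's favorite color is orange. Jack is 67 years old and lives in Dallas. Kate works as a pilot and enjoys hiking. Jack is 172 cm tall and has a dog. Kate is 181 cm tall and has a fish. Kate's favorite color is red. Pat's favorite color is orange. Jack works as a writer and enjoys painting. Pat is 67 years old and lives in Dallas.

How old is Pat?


Pat is 67 years old

67


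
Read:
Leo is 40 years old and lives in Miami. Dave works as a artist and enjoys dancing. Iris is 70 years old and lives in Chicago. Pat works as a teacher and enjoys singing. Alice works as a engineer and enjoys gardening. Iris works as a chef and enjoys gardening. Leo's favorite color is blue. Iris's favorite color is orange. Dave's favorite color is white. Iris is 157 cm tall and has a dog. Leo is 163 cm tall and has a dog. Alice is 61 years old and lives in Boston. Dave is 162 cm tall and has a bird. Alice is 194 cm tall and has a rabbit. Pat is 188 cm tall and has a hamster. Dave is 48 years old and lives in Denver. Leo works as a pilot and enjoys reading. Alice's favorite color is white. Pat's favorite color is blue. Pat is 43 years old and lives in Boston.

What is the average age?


Sum=262, n=5, avg=52.4

52.4


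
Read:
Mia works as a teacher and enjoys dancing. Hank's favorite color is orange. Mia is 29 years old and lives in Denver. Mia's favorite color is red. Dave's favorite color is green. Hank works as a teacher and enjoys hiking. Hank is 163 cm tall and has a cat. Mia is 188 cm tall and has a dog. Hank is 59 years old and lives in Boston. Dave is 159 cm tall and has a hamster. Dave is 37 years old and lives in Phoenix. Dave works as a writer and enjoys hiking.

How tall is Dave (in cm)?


Dave is 159 cm tall

159


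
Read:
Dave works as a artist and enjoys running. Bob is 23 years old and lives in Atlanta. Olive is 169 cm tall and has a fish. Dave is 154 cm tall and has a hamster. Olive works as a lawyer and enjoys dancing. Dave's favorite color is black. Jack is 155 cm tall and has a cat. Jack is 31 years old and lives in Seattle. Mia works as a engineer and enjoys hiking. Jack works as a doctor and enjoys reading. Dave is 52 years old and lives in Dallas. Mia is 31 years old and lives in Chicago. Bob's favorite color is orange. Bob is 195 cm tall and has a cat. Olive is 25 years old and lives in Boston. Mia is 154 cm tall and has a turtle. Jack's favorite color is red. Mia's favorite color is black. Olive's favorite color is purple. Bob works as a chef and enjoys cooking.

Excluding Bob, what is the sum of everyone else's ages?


Sum (excluding Bob): 139

139


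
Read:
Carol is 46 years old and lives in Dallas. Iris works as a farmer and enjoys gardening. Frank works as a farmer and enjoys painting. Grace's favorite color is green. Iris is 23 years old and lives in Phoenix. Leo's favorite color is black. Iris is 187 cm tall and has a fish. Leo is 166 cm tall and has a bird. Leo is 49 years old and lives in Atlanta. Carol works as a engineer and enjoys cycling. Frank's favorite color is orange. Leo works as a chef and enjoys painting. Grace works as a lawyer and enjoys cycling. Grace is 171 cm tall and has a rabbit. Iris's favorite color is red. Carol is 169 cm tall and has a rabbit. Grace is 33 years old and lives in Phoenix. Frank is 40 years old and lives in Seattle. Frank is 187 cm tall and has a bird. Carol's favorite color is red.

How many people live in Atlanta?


Count in Atlanta: 1

1


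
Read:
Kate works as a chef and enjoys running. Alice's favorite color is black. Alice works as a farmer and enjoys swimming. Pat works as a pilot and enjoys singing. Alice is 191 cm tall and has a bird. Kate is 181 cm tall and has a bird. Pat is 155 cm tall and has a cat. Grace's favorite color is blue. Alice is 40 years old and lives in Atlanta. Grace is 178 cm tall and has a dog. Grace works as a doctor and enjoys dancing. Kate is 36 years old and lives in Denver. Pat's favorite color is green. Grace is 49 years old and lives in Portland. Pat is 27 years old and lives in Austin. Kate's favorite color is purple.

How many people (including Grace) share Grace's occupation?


Grace is a doctor. Count = 1

1


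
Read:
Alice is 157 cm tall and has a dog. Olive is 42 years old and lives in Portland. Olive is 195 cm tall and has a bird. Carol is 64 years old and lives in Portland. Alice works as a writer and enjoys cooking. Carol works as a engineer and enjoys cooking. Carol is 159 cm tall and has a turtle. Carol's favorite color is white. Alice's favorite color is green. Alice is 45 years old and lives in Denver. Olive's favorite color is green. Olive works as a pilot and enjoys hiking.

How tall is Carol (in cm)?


Carol is 159 cm tall

159


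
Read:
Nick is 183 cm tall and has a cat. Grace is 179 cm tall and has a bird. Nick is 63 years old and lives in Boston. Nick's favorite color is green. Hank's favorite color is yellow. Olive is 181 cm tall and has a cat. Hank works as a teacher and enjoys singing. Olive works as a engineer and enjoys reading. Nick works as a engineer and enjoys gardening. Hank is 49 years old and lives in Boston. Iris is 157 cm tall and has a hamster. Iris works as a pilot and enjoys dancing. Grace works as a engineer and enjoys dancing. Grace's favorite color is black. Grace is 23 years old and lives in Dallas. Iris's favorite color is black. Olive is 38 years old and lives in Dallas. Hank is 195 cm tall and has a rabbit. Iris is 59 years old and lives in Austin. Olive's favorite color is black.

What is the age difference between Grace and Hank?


|23 - 49| = 26

26


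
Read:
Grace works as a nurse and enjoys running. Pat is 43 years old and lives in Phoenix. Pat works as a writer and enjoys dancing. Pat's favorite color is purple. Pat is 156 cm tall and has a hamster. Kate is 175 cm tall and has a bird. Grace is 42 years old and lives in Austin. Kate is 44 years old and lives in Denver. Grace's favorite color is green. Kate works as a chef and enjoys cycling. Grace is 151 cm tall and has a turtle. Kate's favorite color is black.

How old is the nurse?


The nurse is Grace, age 42

42


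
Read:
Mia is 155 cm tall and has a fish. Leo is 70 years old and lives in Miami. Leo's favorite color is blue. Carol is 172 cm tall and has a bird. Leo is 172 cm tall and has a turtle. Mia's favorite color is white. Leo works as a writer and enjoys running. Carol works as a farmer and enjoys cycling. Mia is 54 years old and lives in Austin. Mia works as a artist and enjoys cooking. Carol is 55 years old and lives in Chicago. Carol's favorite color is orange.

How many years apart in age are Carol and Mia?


55 vs 54, diff = 1

1


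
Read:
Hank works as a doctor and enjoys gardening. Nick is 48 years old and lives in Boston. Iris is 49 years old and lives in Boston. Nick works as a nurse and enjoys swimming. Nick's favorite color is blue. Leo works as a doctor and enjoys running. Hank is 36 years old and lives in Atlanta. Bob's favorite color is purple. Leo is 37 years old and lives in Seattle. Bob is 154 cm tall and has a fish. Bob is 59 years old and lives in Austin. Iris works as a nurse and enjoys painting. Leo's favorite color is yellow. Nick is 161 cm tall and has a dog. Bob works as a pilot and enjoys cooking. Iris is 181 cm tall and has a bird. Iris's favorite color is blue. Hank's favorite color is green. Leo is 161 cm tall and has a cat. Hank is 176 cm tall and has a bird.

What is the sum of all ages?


59+36+49+37+48 = 229

229


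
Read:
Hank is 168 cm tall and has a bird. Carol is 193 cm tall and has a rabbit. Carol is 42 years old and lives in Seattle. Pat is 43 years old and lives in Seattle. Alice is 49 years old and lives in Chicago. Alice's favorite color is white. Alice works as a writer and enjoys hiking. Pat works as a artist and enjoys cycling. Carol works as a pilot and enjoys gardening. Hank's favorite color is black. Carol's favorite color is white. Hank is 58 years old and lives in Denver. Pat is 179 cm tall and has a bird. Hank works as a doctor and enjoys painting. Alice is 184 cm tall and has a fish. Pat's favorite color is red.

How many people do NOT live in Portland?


Not in Portland: 4

4
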